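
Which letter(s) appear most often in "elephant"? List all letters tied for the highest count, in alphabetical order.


Word: "elephant"
Letter counts:
  'a': 1
  'e': 2
  'h': 1
  'l': 1
  'n': 1
  'p': 1
  't': 1
Maximum count = 2
Most frequent = 'e' (2 times each)


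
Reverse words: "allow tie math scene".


Original: "allow tie math scene"
Words (1..n): allow | tie | math | scene
Reversed (n..1): scene | math | tie | allow
Result = "scene math tie allow"


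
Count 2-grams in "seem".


Word: "seem" (length 4)
Number of 2-grams = length - 2 + 1 = 4 - 2 + 1
= 3


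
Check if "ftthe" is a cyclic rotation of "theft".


Word: "theft", Candidate: "ftthe"
Method: check if candidate is substring of word+word
"thefttheft" contains "ftthe"? Yes
Is rotation = Yes


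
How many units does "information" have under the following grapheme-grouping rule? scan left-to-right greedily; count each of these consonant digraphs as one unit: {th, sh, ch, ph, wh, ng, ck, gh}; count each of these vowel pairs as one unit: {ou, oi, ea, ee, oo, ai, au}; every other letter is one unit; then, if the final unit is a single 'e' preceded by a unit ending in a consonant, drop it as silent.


Word: "information" (11 letters)
Left-to-right scan:
  [1] 'i' (letter)
  [2] 'n' (letter)
  [3] 'f' (letter)
  [4] 'o' (letter)
  [5] 'r' (letter)
  [6] 'm' (letter)
  [7] 'a' (letter)
  [8] 't' (letter)
  [9] 'i' (letter)
  [10] 'o' (letter)
  [11] 'n' (letter)
Units from scan: 11
Sound units = 11 units


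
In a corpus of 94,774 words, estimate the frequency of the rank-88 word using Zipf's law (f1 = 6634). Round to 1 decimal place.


Zipf's law: f(r) = f(1) / r
f(1) = 6634
f(88) = 6634 / 88
= 75.4 occurrences


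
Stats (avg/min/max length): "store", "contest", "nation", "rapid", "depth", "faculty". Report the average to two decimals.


Lengths: "store"=5, "contest"=7, "nation"=6, "rapid"=5, "depth"=5, "faculty"=7
Sum = 35, Count = 6
Average = 35/6 = 5.83
= avg=5.83, min=5, max=7


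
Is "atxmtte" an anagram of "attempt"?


Word 1: "attempt" → sorted: aempttt
Word 2: "atxmtte" → sorted: aemtttx
Same letters? aempttt != aemtttx
Anagram = No


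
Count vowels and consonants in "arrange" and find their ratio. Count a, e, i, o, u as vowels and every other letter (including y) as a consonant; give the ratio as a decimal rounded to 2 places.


Word: "arrange"
Vowels (a,e,i,o,u): 3
Consonants: 4
Ratio = 3/4
= 0.75


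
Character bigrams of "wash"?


Word: "wash" (length 4)
Number of bigrams = 4 - 2 + 1 = 3
  Position 0: "wa"
  Position 1: "as"
  Position 2: "sh"
Bigrams = "wa", "as", "sh"


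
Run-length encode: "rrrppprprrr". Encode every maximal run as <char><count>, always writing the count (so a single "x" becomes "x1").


String: "rrrppprprrr"
Scanning for consecutive runs:
  'r' x 3
  'p' x 3
  'r' x 1
  'p' x 1
  'r' x 3
RLE = "r3p3r1p1r3"


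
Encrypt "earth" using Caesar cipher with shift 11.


Word: "earth"
Shift: 11
Each letter → (letter + shift) mod 26:
  'e' (4) + 11 = 15 → 'p'
  'a' (0) + 11 = 11 → 'l'
  'r' (17) + 11 = 2 → 'c'
  't' (19) + 11 = 4 → 'e'
  'h' (7) + 11 = 18 → 's'
Result = "plces"


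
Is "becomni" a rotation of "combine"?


Word: "combine", Candidate: "becomni"
Method: check if candidate is substring of word+word
"combinecombine" contains "becomni"? No
Is rotation = No


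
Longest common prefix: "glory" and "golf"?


Word 1: "glory"
Word 2: "golf"
Comparing from start:
  Pos 0: 'g' == 'g'
  Pos 1: 'l' != 'o' (stop)
LCP = "g" (length 1)


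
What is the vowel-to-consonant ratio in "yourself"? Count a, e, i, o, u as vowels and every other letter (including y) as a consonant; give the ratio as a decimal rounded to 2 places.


Word: "yourself"
Vowels (a,e,i,o,u): 3
Consonants: 5
Ratio = 3/5
= 0.60


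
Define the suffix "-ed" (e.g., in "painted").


Suffix: -ed
As in: painted -> paint + -ed
Meaning = past tense


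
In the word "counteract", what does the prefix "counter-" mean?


Prefix: counter-
As in: counteract -> counter- + act
Meaning = against / opposite


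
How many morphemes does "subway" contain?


Word: "subway"
Morphemes: sub- | way
Each morpheme carries meaning
= 2 morphemes


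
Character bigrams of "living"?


Word: "living" (length 6)
Number of bigrams = 6 - 2 + 1 = 5
  Position 0: "li"
  Position 1: "iv"
  Position 2: "vi"
  Position 3: "in"
  Position 4: "ng"
Bigrams = "li", "iv", "vi", "in", "ng"


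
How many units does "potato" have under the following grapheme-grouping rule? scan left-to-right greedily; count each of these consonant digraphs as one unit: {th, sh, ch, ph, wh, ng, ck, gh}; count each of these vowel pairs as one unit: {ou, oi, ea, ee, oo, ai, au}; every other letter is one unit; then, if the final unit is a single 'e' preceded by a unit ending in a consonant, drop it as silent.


Word: "potato" (6 letters)
Left-to-right scan:
  [1] 'p' (letter)
  [2] 'o' (letter)
  [3] 't' (letter)
  [4] 'a' (letter)
  [5] 't' (letter)
  [6] 'o' (letter)
Units from scan: 6
Sound units = 6 units


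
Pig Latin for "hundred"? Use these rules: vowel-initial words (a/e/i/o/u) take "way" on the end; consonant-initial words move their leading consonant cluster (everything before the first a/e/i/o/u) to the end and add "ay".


Word: "hundred"
Starts with consonant(s) → move to end, add 'ay'
Consonant cluster: "h"
Pig Latin = "undredhay"


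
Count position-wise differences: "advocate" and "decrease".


Comparing character by character (same length = 8):
  Pos 0: 'a' vs 'd' !=
  Pos 1: 'd' vs 'e' !=
  Pos 2: 'v' vs 'c' !=
  Pos 3: 'o' vs 'r' !=
  Pos 4: 'c' vs 'e' !=
  Pos 5: 'a' vs 'a' =
  Pos 6: 't' vs 's' !=
  Pos 7: 'e' vs 'e' =
Hamming distance = 6


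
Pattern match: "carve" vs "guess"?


Pattern of "carve": [0, 1, 2, 3, 4]
Pattern of "guess": [0, 1, 2, 3, 3]
Patterns do not match
Same pattern = No


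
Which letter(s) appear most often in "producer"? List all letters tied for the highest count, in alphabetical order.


Word: "producer"
Letter counts:
  'c': 1
  'd': 1
  'e': 1
  'o': 1
  'p': 1
  'r': 2
  'u': 1
Maximum count = 2
Most frequent = 'r' (2 times each)


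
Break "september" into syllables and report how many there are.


Word: "september"
Syllable breakdown: sep | tem | ber
Counting: 3 parts
= 3 syllables


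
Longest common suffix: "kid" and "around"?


Word 1: "kid"
Word 2: "around"
Comparing from end:
  Pos -1: 'd' == 'd'
  Pos -2: 'i' != 'n' (stop)
LCS = "d" (length 1)


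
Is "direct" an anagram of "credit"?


Word 1: "credit" → sorted: cdeirt
Word 2: "direct" → sorted: cdeirt
Same letters? cdeirt == cdeirt
Anagram = Yes


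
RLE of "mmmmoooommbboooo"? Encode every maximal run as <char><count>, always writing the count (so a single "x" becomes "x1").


String: "mmmmoooommbboooo"
Scanning for consecutive runs:
  'm' x 4
  'o' x 4
  'm' x 2
  'b' x 2
  'o' x 4
RLE = "m4o4m2b2o4"


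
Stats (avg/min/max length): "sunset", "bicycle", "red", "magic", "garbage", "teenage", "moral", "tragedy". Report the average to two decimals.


Lengths: "sunset"=6, "bicycle"=7, "red"=3, "magic"=5, "garbage"=7, "teenage"=7, "moral"=5, "tragedy"=7
Sum = 47, Count = 8
Average = 47/8 = 5.88
= avg=5.88, min=3, max=7


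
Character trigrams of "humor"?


Word: "humor" (length 5)
Number of trigrams = 5 - 3 + 1 = 3
  Position 0: "hum"
  Position 1: "umo"
  Position 2: "mor"
Trigrams = "hum", "umo", "mor"


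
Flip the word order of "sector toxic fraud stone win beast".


Original: "sector toxic fraud stone win beast"
Words (1..n): sector | toxic | fraud | stone | win | beast
Reversed (n..1): beast | win | stone | fraud | toxic | sector
Result = "beast win stone fraud toxic sector"


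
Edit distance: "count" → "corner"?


Word 1: "count" (length 5)
Word 2: "corner" (length 6)
One optimal edit sequence (insert/delete/substitute each cost 1):
  1. keep 'c'
  2. keep 'o'
  3. substitute 'u' -> 'r'  (+1)
  4. keep 'n'
  5. insert 'e'  (+1)
  6. substitute 't' -> 'r'  (+1)
Total edit operations: 3
Edit distance = 3


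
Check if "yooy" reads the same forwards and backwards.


Word: "yooy"
Reversed: "yooy"
Forward == Backward? yooy == yooy
Palindrome = Yes


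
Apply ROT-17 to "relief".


Word: "relief"
Shift: 17
Each letter → (letter + shift) mod 26:
  'r' (17) + 17 = 8 → 'i'
  'e' (4) + 17 = 21 → 'v'
  'l' (11) + 17 = 2 → 'c'
  'i' (8) + 17 = 25 → 'z'
  'e' (4) + 17 = 21 → 'v'
  'f' (5) + 17 = 22 → 'w'
Result = "ivczvw"


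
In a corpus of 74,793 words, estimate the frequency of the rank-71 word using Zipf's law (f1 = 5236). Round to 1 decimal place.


Zipf's law: f(r) = f(1) / r
f(1) = 5236
f(71) = 5236 / 71
= 73.7 occurrences


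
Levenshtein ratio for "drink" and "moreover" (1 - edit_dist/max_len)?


Word 1: "drink" (length 5)
Word 2: "moreover" (length 8)
One optimal edit sequence:
  1. insert 'm'  (+1)
  2. substitute 'd' -> 'o'  (+1)
  3. keep 'r'
  4. insert 'e'  (+1)
  5. insert 'o'  (+1)
  6. substitute 'i' -> 'v'  (+1)
  7. substitute 'n' -> 'e'  (+1)
  8. substitute 'k' -> 'r'  (+1)
Edit distance = 7
Max length = max(5, 8) = 8
Similarity = 1 - 7/8
= 0.1250


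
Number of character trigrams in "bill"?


Word: "bill" (length 4)
Number of 3-grams = length - 3 + 1 = 4 - 3 + 1
= 2


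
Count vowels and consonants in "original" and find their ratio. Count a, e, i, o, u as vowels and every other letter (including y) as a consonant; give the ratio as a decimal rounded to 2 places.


Word: "original"
Vowels (a,e,i,o,u): 4
Consonants: 4
Ratio = 4/4
= 1.00


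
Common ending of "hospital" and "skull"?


Word 1: "hospital"
Word 2: "skull"
Comparing from end:
  Pos -1: 'l' == 'l'
  Pos -2: 'a' != 'l' (stop)
LCS = "l" (length 1)


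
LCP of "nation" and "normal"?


Word 1: "nation"
Word 2: "normal"
Comparing from start:
  Pos 0: 'n' == 'n'
  Pos 1: 'a' != 'o' (stop)
LCP = "n" (length 1)


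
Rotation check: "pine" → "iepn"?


Word: "pine", Candidate: "iepn"
Method: check if candidate is substring of word+word
"pinepine" contains "iepn"? No
Is rotation = No


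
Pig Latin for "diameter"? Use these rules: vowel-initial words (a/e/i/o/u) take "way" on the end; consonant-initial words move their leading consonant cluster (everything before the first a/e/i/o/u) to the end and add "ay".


Word: "diameter"
Starts with consonant(s) → move to end, add 'ay'
Consonant cluster: "d"
Pig Latin = "iameterday"


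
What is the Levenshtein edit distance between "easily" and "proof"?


Word 1: "easily" (length 6)
Word 2: "proof" (length 5)
One optimal edit sequence (insert/delete/substitute each cost 1):
  1. delete 'e'  (+1)
  2. substitute 'a' -> 'p'  (+1)
  3. substitute 's' -> 'r'  (+1)
  4. substitute 'i' -> 'o'  (+1)
  5. substitute 'l' -> 'o'  (+1)
  6. substitute 'y' -> 'f'  (+1)
Total edit operations: 6
Edit distance = 6


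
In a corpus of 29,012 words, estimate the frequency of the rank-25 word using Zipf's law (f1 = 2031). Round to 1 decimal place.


Zipf's law: f(r) = f(1) / r
f(1) = 2031
f(25) = 2031 / 25
= 81.2 occurrences


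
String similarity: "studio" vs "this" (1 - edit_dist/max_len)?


Word 1: "studio" (length 6)
Word 2: "this" (length 4)
One optimal edit sequence:
  1. delete 's'  (+1)
  2. keep 't'
  3. delete 'u'  (+1)
  4. substitute 'd' -> 'h'  (+1)
  5. keep 'i'
  6. substitute 'o' -> 's'  (+1)
Edit distance = 4
Max length = max(6, 4) = 6
Similarity = 1 - 4/6
= 0.3333


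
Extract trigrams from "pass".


Word: "pass" (length 4)
Number of trigrams = 4 - 3 + 1 = 2
  Position 0: "pas"
  Position 1: "ass"
Trigrams = "pas", "ass"


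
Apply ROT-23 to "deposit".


Word: "deposit"
Shift: 23
Each letter → (letter + shift) mod 26:
  'd' (3) + 23 = 0 → 'a'
  'e' (4) + 23 = 1 → 'b'
  'p' (15) + 23 = 12 → 'm'
  'o' (14) + 23 = 11 → 'l'
  's' (18) + 23 = 15 → 'p'
  'i' (8) + 23 = 5 → 'f'
  't' (19) + 23 = 16 → 'q'
Result = "abmlpfq"


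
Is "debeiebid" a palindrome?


Word: "debeiebid"
Reversed: "dibeiebed"
Forward == Backward? debeiebid != dibeiebed
Palindrome = No


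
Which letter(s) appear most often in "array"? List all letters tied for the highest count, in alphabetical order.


Word: "array"
Letter counts:
  'a': 2
  'r': 2
  'y': 1
Maximum count = 2
Most frequent = 'a', 'r' (2 times each)


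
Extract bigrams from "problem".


Word: "problem" (length 7)
Number of bigrams = 7 - 2 + 1 = 6
  Position 0: "pr"
  Position 1: "ro"
  Position 2: "ob"
  Position 3: "bl"
  Position 4: "le"
  Position 5: "em"
Bigrams = "pr", "ro", "ob", "bl", "le", "em"


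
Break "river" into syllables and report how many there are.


Word: "river"
Syllable breakdown: riv | er
Counting: 2 parts
= 2 syllables


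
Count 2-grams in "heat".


Word: "heat" (length 4)
Number of 2-grams = length - 2 + 1 = 4 - 2 + 1
= 3


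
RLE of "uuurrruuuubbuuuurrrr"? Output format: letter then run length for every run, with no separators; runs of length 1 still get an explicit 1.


String: "uuurrruuuubbuuuurrrr"
Scanning for consecutive runs:
  'u' x 3
  'r' x 3
  'u' x 4
  'b' x 2
  'u' x 4
  'r' x 4
RLE = "u3r3u4b2u4r4"


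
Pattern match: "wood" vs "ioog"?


Pattern of "wood": [0, 1, 1, 2]
Pattern of "ioog": [0, 1, 1, 2]
Patterns match
Same pattern = Yes


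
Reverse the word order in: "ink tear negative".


Original: "ink tear negative"
Words (1..n): ink | tear | negative
Reversed (n..1): negative | tear | ink
Result = "negative tear ink"


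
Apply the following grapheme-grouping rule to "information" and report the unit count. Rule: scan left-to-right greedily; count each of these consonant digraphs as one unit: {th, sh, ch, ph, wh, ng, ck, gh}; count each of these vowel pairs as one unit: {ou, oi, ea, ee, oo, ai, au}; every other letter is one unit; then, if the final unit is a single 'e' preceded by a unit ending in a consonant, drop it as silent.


Word: "information" (11 letters)
Left-to-right scan:
  1. 'i' (letter)
  2. 'n' (letter)
  3. 'f' (letter)
  4. 'o' (letter)
  5. 'r' (letter)
  6. 'm' (letter)
  7. 'a' (letter)
  8. 't' (letter)
  9. 'i' (letter)
  10. 'o' (letter)
  11. 'n' (letter)
Units from scan: 11
Sound units = 11 units


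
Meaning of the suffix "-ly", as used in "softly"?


Suffix: -ly
Example: softly = soft + -ly
Meaning = in a manner


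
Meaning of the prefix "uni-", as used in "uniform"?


Prefix: uni-
Example: uniform (uni- + form)
Meaning = one


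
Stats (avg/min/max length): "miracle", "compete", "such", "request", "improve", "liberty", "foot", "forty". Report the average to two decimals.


Lengths: "miracle"=7, "compete"=7, "such"=4, "request"=7, "improve"=7, "liberty"=7, "foot"=4, "forty"=5
Sum = 48, Count = 8
Average = 48/8 = 6.00
= avg=6.00, min=4, max=7


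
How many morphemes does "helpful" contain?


Word: "helpful"
Morphemes: help / -ful
Each morpheme carries meaning
= 2 morphemes


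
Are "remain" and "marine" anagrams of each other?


Word 1: "remain" → sorted: aeimnr
Word 2: "marine" → sorted: aeimnr
Same letters? aeimnr == aeimnr
Anagram = Yes


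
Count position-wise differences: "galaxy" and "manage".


Comparing character by character (same length = 6):
  Pos 0: 'g' vs 'm' !=
  Pos 1: 'a' vs 'a' =
  Pos 2: 'l' vs 'n' !=
  Pos 3: 'a' vs 'a' =
  Pos 4: 'x' vs 'g' !=
  Pos 5: 'y' vs 'e' !=
Hamming distance = 4


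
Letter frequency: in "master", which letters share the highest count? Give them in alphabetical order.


Word: "master"
Letter counts:
  'a': 1
  'e': 1
  'm': 1
  'r': 1
  's': 1
  't': 1
Maximum count = 1
Most frequent = 'a', 'e', 'm', 'r', 's', 't' (1 time each)


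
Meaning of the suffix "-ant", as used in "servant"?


Suffix: -ant
Example: servant = serve + -ant, with a spelling change
Meaning = one who / that which


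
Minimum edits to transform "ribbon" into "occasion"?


Word 1: "ribbon" (length 6)
Word 2: "occasion" (length 8)
One optimal edit sequence (insert/delete/substitute each cost 1):
  1. insert 'o'  (+1)
  2. insert 'c'  (+1)
  3. substitute 'r' -> 'c'  (+1)
  4. substitute 'i' -> 'a'  (+1)
  5. substitute 'b' -> 's'  (+1)
  6. substitute 'b' -> 'i'  (+1)
  7. keep 'o'
  8. keep 'n'
Total edit operations: 6
Edit distance = 6


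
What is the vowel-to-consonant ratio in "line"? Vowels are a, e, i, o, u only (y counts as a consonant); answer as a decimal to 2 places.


Word: "line"
Vowels (a,e,i,o,u): 2
Consonants: 2
Ratio = 2/2
= 1.00


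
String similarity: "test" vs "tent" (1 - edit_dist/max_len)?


Word 1: "test" (length 4)
Word 2: "tent" (length 4)
One optimal edit sequence:
  1. keep 't'
  2. keep 'e'
  3. substitute 's' -> 'n'  (+1)
  4. keep 't'
Edit distance = 1
Max length = max(4, 4) = 4
Similarity = 1 - 1/4
= 0.7500


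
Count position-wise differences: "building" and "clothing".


Comparing character by character (same length = 8):
  Pos 0: 'b' vs 'c' !=
  Pos 1: 'u' vs 'l' !=
  Pos 2: 'i' vs 'o' !=
  Pos 3: 'l' vs 't' !=
  Pos 4: 'd' vs 'h' !=
  Pos 5: 'i' vs 'i' =
  Pos 6: 'n' vs 'n' =
  Pos 7: 'g' vs 'g' =
Hamming distance = 5


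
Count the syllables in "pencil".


Word: "pencil"
Syllable breakdown: pen / cil
Counting: 2 parts
= 2 syllables


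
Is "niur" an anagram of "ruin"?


Word 1: "ruin" → sorted: inru
Word 2: "niur" → sorted: inru
Same letters? inru == inru
Anagram = Yes


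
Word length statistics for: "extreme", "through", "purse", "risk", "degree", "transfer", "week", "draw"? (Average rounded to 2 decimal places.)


Lengths: "extreme"=7, "through"=7, "purse"=5, "risk"=4, "degree"=6, "transfer"=8, "week"=4, "draw"=4
Sum = 45, Count = 8
Average = 45/8 = 5.63
= avg=5.63, min=4, max=8


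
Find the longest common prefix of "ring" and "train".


Word 1: "ring"
Word 2: "train"
Comparing from start:
  Pos 0: 'r' != 't' (stop)
LCP = "" (length 0)


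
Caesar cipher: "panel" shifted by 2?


Word: "panel"
Shift: 2
Each letter → (letter + shift) mod 26:
  'p' (15) + 2 = 17 → 'r'
  'a' (0) + 2 = 2 → 'c'
  'n' (13) + 2 = 15 → 'p'
  'e' (4) + 2 = 6 → 'g'
  'l' (11) + 2 = 13 → 'n'
Result = "rcpgn"


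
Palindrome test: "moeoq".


Word: "moeoq"
Reversed: "qoeom"
Forward == Backward? moeoq != qoeom
Palindrome = No


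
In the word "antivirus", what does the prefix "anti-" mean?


Prefix: anti-
Example: antivirus (anti- + virus)
Meaning = against


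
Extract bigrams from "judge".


Word: "judge" (length 5)
Number of bigrams = 5 - 2 + 1 = 4
  Position 0: "ju"
  Position 1: "ud"
  Position 2: "dg"
  Position 3: "ge"
Bigrams = "ju", "ud", "dg", "ge"


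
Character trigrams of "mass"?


Word: "mass" (length 4)
Number of trigrams = 4 - 3 + 1 = 2
  Position 0: "mas"
  Position 1: "ass"
Trigrams = "mas", "ass"


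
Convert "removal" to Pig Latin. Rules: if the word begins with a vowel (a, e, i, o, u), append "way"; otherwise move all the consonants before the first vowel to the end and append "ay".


Word: "removal"
Starts with consonant(s) → move to end, add 'ay'
Consonant cluster: "r"
Pig Latin = "emovalray"


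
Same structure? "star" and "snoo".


Pattern of "star": [0, 1, 2, 3]
Pattern of "snoo": [0, 1, 2, 2]
Patterns do not match
Same pattern = No


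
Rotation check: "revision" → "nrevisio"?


Word: "revision", Candidate: "nrevisio"
Method: check if candidate is substring of word+word
"revisionrevision" contains "nrevisio"? Yes
Is rotation = Yes


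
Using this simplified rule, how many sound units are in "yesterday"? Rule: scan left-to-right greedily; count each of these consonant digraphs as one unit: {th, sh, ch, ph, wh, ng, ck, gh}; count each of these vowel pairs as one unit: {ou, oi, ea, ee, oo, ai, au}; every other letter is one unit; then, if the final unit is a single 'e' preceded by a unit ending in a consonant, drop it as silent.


Word: "yesterday" (9 letters)
Left-to-right scan:
  [1] 'y' (letter)
  [2] 'e' (letter)
  [3] 's' (letter)
  [4] 't' (letter)
  [5] 'e' (letter)
  [6] 'r' (letter)
  [7] 'd' (letter)
  [8] 'a' (letter)
  [9] 'y' (letter)
Units from scan: 9
Sound units = 9 units


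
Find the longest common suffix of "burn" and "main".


Word 1: "burn"
Word 2: "main"
Comparing from end:
  Pos -1: 'n' == 'n'
  Pos -2: 'r' != 'i' (stop)
LCS = "n" (length 1)


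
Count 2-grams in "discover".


Word: "discover" (length 8)
Number of 2-grams = length - 2 + 1 = 8 - 2 + 1
= 7


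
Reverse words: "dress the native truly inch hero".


Original: "dress the native truly inch hero"
Words (1..n): dress | the | native | truly | inch | hero
Reversed (n..1): hero | inch | truly | native | the | dress
Result = "hero inch truly native the dress"


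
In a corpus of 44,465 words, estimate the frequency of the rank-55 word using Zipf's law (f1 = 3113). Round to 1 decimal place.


Zipf's law: f(r) = f(1) / r
f(1) = 3113
f(55) = 3113 / 55
= 56.6 occurrences


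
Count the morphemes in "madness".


Word: "madness"
Morphemes: mad / -ness
Each morpheme carries meaning
= 2 morphemes


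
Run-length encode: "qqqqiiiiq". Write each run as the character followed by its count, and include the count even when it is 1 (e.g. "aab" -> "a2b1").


String: "qqqqiiiiq"
Scanning for consecutive runs:
  'q' x 4
  'i' x 4
  'q' x 1
RLE = "q4i4q1"


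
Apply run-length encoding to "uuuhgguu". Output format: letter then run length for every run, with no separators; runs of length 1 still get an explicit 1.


String: "uuuhgguu"
Scanning for consecutive runs:
  'u' x 3
  'h' x 1
  'g' x 2
  'u' x 2
RLE = "u3h1g2u2"


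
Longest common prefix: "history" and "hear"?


Word 1: "history"
Word 2: "hear"
Comparing from start:
  Pos 0: 'h' == 'h'
  Pos 1: 'i' != 'e' (stop)
LCP = "h" (length 1)


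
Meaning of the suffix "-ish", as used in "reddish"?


Suffix: -ish
Example: reddish = red + -ish, with a spelling change
Meaning = somewhat / having the qualities of


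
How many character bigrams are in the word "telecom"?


Word: "telecom" (length 7)
Number of 2-grams = length - 2 + 1 = 7 - 2 + 1
= 6


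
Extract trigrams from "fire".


Word: "fire" (length 4)
Number of trigrams = 4 - 3 + 1 = 2
  Position 0: "fir"
  Position 1: "ire"
Trigrams = "fir", "ire"


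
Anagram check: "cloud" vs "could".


Word 1: "cloud" → sorted: cdlou
Word 2: "could" → sorted: cdlou
Same letters? cdlou == cdlou
Anagram = Yes


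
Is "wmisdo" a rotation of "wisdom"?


Word: "wisdom", Candidate: "wmisdo"
Method: check if candidate is substring of word+word
"wisdomwisdom" contains "wmisdo"? No
Is rotation = No


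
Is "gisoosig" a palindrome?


Word: "gisoosig"
Reversed: "gisoosig"
Forward == Backward? gisoosig == gisoosig
Palindrome = Yes


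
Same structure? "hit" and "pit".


Pattern of "hit": [0, 1, 2]
Pattern of "pit": [0, 1, 2]
Patterns match
Same pattern = Yes


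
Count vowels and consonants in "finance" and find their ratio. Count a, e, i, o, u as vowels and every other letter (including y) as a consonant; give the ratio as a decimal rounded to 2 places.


Word: "finance"
Vowels (a,e,i,o,u): 3
Consonants: 4
Ratio = 3/4
= 0.75


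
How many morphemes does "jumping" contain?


Word: "jumping"
Morphemes: jump + -ing
Each morpheme carries meaning
= 2 morphemes


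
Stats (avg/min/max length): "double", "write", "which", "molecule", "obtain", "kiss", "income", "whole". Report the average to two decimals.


Lengths: "double"=6, "write"=5, "which"=5, "molecule"=8, "obtain"=6, "kiss"=4, "income"=6, "whole"=5
Sum = 45, Count = 8
Average = 45/8 = 5.63
= avg=5.63, min=4, max=8


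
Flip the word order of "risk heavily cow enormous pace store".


Original: "risk heavily cow enormous pace store"
Words (1..n): risk | heavily | cow | enormous | pace | store
Reversed (n..1): store | pace | enormous | cow | heavily | risk
Result = "store pace enormous cow heavily risk"


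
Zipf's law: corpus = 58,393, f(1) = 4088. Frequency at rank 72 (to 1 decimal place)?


Zipf's law: f(r) = f(1) / r
f(1) = 4088
f(72) = 4088 / 72
= 56.8 occurrences


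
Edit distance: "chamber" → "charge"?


Word 1: "chamber" (length 7)
Word 2: "charge" (length 6)
One optimal edit sequence (insert/delete/substitute each cost 1):
  1. keep 'c'
  2. keep 'h'
  3. keep 'a'
  4. substitute 'm' -> 'r'  (+1)
  5. substitute 'b' -> 'g'  (+1)
  6. keep 'e'
  7. delete 'r'  (+1)
Total edit operations: 3
Edit distance = 3


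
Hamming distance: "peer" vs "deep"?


Comparing character by character (same length = 4):
  Pos 0: 'p' vs 'd' !=
  Pos 1: 'e' vs 'e' =
  Pos 2: 'e' vs 'e' =
  Pos 3: 'r' vs 'p' !=
Hamming distance = 2


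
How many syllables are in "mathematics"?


Word: "mathematics"
Syllable breakdown: math · e · mat · ics
Counting: 4 parts
= 4 syllables


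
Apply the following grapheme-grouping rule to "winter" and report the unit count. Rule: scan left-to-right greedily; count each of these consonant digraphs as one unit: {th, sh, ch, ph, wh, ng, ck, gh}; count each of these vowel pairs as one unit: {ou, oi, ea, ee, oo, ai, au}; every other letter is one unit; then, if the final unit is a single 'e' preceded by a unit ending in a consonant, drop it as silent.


Word: "winter" (6 letters)
Left-to-right scan:
  [1] 'w' (letter)
  [2] 'i' (letter)
  [3] 'n' (letter)
  [4] 't' (letter)
  [5] 'e' (letter)
  [6] 'r' (letter)
Units from scan: 6
Sound units = 6 units


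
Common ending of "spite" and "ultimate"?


Word 1: "spite"
Word 2: "ultimate"
Comparing from end:
  Pos -1: 'e' == 'e'
  Pos -2: 't' == 't'
  Pos -3: 'i' != 'a' (stop)
LCS = "te" (length 2)


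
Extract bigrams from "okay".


Word: "okay" (length 4)
Number of bigrams = 4 - 2 + 1 = 3
  Position 0: "ok"
  Position 1: "ka"
  Position 2: "ay"
Bigrams = "ok", "ka", "ay"


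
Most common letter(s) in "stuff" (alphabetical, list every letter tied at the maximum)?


Word: "stuff"
Letter counts:
  'f': 2
  's': 1
  't': 1
  'u': 1
Maximum count = 2
Most frequent = 'f' (2 times each)


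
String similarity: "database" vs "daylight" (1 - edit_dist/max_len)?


Word 1: "database" (length 8)
Word 2: "daylight" (length 8)
One optimal edit sequence:
  1. keep 'd'
  2. keep 'a'
  3. substitute 't' -> 'y'  (+1)
  4. substitute 'a' -> 'l'  (+1)
  5. substitute 'b' -> 'i'  (+1)
  6. substitute 'a' -> 'g'  (+1)
  7. substitute 's' -> 'h'  (+1)
  8. substitute 'e' -> 't'  (+1)
Edit distance = 6
Max length = max(8, 8) = 8
Similarity = 1 - 6/8
= 0.2500


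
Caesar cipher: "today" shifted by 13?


Word: "today"
Shift: 13
Each letter → (letter + shift) mod 26:
  't' (19) + 13 = 6 → 'g'
  'o' (14) + 13 = 1 → 'b'
  'd' (3) + 13 = 16 → 'q'
  'a' (0) + 13 = 13 → 'n'
  'y' (24) + 13 = 11 → 'l'
Result = "gbqnl"


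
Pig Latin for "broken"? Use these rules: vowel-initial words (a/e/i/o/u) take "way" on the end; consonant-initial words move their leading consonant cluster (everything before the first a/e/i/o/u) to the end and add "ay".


Word: "broken"
Starts with consonant(s) → move to end, add 'ay'
Consonant cluster: "br"
Pig Latin = "okenbray"


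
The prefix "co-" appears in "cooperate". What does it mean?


Prefix: co-
Example: cooperate = co- + operate
Meaning = together


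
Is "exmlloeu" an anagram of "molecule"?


Word 1: "molecule" → sorted: ceellmou
Word 2: "exmlloeu" → sorted: eellmoux
Same letters? ceellmou != eellmoux
Anagram = No


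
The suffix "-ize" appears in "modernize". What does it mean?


Suffix: -ize
Example: modernize (modern + -ize)
Meaning = to make


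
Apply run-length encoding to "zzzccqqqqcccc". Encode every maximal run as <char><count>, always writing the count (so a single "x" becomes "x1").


String: "zzzccqqqqcccc"
Scanning for consecutive runs:
  'z' x 3
  'c' x 2
  'q' x 4
  'c' x 4
RLE = "z3c2q4c4"


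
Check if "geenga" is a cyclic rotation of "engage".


Word: "engage", Candidate: "geenga"
Method: check if candidate is substring of word+word
"engageengage" contains "geenga"? Yes
Is rotation = Yes


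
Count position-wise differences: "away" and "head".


Comparing character by character (same length = 4):
  Pos 0: 'a' vs 'h' !=
  Pos 1: 'w' vs 'e' !=
  Pos 2: 'a' vs 'a' =
  Pos 3: 'y' vs 'd' !=
Hamming distance = 3


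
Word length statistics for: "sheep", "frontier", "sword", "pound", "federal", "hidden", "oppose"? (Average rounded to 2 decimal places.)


Lengths: "sheep"=5, "frontier"=8, "sword"=5, "pound"=5, "federal"=7, "hidden"=6, "oppose"=6
Sum = 42, Count = 7
Average = 42/7 = 6.00
= avg=6.00, min=5, max=8


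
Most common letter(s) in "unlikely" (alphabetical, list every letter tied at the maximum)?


Word: "unlikely"
Letter counts:
  'e': 1
  'i': 1
  'k': 1
  'l': 2
  'n': 1
  'u': 1
  'y': 1
Maximum count = 2
Most frequent = 'l' (2 times each)


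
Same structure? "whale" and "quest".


Pattern of "whale": [0, 1, 2, 3, 4]
Pattern of "quest": [0, 1, 2, 3, 4]
Patterns match
Same pattern = Yes


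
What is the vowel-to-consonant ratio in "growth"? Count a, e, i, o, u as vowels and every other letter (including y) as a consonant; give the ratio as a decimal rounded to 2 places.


Word: "growth"
Vowels (a,e,i,o,u): 1
Consonants: 5
Ratio = 1/5
= 0.20


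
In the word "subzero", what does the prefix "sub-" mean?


Prefix: sub-
As in: subzero -> sub- + zero
Meaning = under / below


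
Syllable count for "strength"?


Word: "strength"
Syllable breakdown: strength
Counting: 1 part
= 1 syllable


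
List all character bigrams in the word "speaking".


Word: "speaking" (length 8)
Number of bigrams = 8 - 2 + 1 = 7
  Position 0: "sp"
  Position 1: "pe"
  Position 2: "ea"
  Position 3: "ak"
  Position 4: "ki"
  Position 5: "in"
  Position 6: "ng"
Bigrams = "sp", "pe", "ea", "ak", "ki", "in", "ng"


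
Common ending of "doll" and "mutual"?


Word 1: "doll"
Word 2: "mutual"
Comparing from end:
  Pos -1: 'l' == 'l'
  Pos -2: 'l' != 'a' (stop)
LCS = "l" (length 1)


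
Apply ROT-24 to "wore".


Word: "wore"
Shift: 24
Each letter → (letter + shift) mod 26:
  'w' (22) + 24 = 20 → 'u'
  'o' (14) + 24 = 12 → 'm'
  'r' (17) + 24 = 15 → 'p'
  'e' (4) + 24 = 2 → 'c'
Result = "umpc"


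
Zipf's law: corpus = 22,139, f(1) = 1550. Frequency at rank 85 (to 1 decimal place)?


Zipf's law: f(r) = f(1) / r
f(1) = 1550
f(85) = 1550 / 85
= 18.2 occurrences


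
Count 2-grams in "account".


Word: "account" (length 7)
Number of 2-grams = length - 2 + 1 = 7 - 2 + 1
= 6


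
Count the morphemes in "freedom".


Word: "freedom"
Morphemes: free + -dom
Each morpheme carries meaning
= 2 morphemes


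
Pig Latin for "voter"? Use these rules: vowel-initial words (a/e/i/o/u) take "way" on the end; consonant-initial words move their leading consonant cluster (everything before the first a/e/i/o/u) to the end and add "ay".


Word: "voter"
Starts with consonant(s) → move to end, add 'ay'
Consonant cluster: "v"
Pig Latin = "otervay"


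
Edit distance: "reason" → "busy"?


Word 1: "reason" (length 6)
Word 2: "busy" (length 4)
One optimal edit sequence (insert/delete/substitute each cost 1):
  1. delete 'r'  (+1)
  2. substitute 'e' -> 'b'  (+1)
  3. substitute 'a' -> 'u'  (+1)
  4. keep 's'
  5. delete 'o'  (+1)
  6. substitute 'n' -> 'y'  (+1)
Total edit operations: 5
Edit distance = 5


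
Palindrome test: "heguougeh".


Word: "heguougeh"
Reversed: "heguougeh"
Forward == Backward? heguougeh == heguougeh
Palindrome = Yes


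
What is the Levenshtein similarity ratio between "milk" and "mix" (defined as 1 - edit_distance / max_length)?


Word 1: "milk" (length 4)
Word 2: "mix" (length 3)
One optimal edit sequence:
  1. keep 'm'
  2. keep 'i'
  3. delete 'l'  (+1)
  4. substitute 'k' -> 'x'  (+1)
Edit distance = 2
Max length = max(4, 3) = 4
Similarity = 1 - 2/4
= 0.5000


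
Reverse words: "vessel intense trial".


Original: "vessel intense trial"
Words (1..n): vessel | intense | trial
Reversed (n..1): trial | intense | vessel
Result = "trial intense vessel"


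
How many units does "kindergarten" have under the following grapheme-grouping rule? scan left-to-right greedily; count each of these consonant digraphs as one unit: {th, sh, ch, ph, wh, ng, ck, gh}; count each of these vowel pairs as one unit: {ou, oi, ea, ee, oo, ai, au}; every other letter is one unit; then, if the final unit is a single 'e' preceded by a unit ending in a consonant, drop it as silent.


Word: "kindergarten" (12 letters)
Left-to-right scan:
  [1] 'k' (letter)
  [2] 'i' (letter)
  [3] 'n' (letter)
  [4] 'd' (letter)
  [5] 'e' (letter)
  [6] 'r' (letter)
  [7] 'g' (letter)
  [8] 'a' (letter)
  [9] 'r' (letter)
  [10] 't' (letter)
  [11] 'e' (letter)
  [12] 'n' (letter)
Units from scan: 12
Sound units = 12 units


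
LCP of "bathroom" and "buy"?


Word 1: "bathroom"
Word 2: "buy"
Comparing from start:
  Pos 0: 'b' == 'b'
  Pos 1: 'a' != 'u' (stop)
LCP = "b" (length 1)


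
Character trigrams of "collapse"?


Word: "collapse" (length 8)
Number of trigrams = 8 - 3 + 1 = 6
  Position 0: "col"
  Position 1: "oll"
  Position 2: "lla"
  Position 3: "lap"
  Position 4: "aps"
  Position 5: "pse"
Trigrams = "col", "oll", "lla", "lap", "aps", "pse"


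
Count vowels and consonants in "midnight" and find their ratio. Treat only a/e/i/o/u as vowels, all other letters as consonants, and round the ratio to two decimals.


Word: "midnight"
Vowels (a,e,i,o,u): 2
Consonants: 6
Ratio = 2/6
= 0.33


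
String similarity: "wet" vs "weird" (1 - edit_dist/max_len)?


Word 1: "wet" (length 3)
Word 2: "weird" (length 5)
One optimal edit sequence:
  1. keep 'w'
  2. keep 'e'
  3. insert 'i'  (+1)
  4. insert 'r'  (+1)
  5. substitute 't' -> 'd'  (+1)
Edit distance = 3
Max length = max(3, 5) = 5
Similarity = 1 - 3/5
= 0.4000


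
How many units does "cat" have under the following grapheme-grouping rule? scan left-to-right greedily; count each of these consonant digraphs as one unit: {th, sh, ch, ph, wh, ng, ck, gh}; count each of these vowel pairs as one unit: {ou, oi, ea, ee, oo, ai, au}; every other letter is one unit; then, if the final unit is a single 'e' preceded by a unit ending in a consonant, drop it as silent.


Word: "cat" (3 letters)
Left-to-right scan:
  (1) 'c' (letter)
  (2) 'a' (letter)
  (3) 't' (letter)
Units from scan: 3
Sound units = 3 units


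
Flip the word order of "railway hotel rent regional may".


Original: "railway hotel rent regional may"
Words (1..n): railway | hotel | rent | regional | may
Reversed (n..1): may | regional | rent | hotel | railway
Result = "may regional rent hotel railway"


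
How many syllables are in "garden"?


Word: "garden"
Syllable breakdown: gar · den
Counting: 2 parts
= 2 syllables


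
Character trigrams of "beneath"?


Word: "beneath" (length 7)
Number of trigrams = 7 - 3 + 1 = 5
  Position 0: "ben"
  Position 1: "ene"
  Position 2: "nea"
  Position 3: "eat"
  Position 4: "ath"
Trigrams = "ben", "ene", "nea", "eat", "ath"


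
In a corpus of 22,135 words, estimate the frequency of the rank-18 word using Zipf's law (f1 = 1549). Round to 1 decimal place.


Zipf's law: f(r) = f(1) / r
f(1) = 1549
f(18) = 1549 / 18
= 86.1 occurrences


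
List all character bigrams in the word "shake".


Word: "shake" (length 5)
Number of bigrams = 5 - 2 + 1 = 4
  Position 0: "sh"
  Position 1: "ha"
  Position 2: "ak"
  Position 3: "ke"
Bigrams = "sh", "ha", "ak", "ke"


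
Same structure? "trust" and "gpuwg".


Pattern of "trust": [0, 1, 2, 3, 0]
Pattern of "gpuwg": [0, 1, 2, 3, 0]
Patterns match
Same pattern = Yes


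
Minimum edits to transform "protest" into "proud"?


Word 1: "protest" (length 7)
Word 2: "proud" (length 5)
One optimal edit sequence (insert/delete/substitute each cost 1):
  1. keep 'p'
  2. keep 'r'
  3. keep 'o'
  4. delete 't'  (+1)
  5. delete 'e'  (+1)
  6. substitute 's' -> 'u'  (+1)
  7. substitute 't' -> 'd'  (+1)
Total edit operations: 4
Edit distance = 4


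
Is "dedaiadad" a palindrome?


Word: "dedaiadad"
Reversed: "dadaiaded"
Forward == Backward? dedaiadad != dadaiaded
Palindrome = No


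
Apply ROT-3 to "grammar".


Word: "grammar"
Shift: 3
Each letter → (letter + shift) mod 26:
  'g' (6) + 3 = 9 → 'j'
  'r' (17) + 3 = 20 → 'u'
  'a' (0) + 3 = 3 → 'd'
  'm' (12) + 3 = 15 → 'p'
  'm' (12) + 3 = 15 → 'p'
  'a' (0) + 3 = 3 → 'd'
  'r' (17) + 3 = 20 → 'u'
Result = "judppdu"


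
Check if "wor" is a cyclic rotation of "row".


Word: "row", Candidate: "wor"
Method: check if candidate is substring of word+word
"rowrow" contains "wor"? No
Is rotation = No


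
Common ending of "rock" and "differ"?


Word 1: "rock"
Word 2: "differ"
Comparing from end:
  Pos -1: 'k' != 'r' (stop)
LCS = "" (length 0)


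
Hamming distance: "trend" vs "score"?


Comparing character by character (same length = 5):
  Pos 0: 't' vs 's' !=
  Pos 1: 'r' vs 'c' !=
  Pos 2: 'e' vs 'o' !=
  Pos 3: 'n' vs 'r' !=
  Pos 4: 'd' vs 'e' !=
Hamming distance = 5


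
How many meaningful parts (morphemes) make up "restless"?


Word: "restless"
Morphemes: rest / -less
Each morpheme carries meaning
= 2 morphemes


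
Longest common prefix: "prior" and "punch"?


Word 1: "prior"
Word 2: "punch"
Comparing from start:
  Pos 0: 'p' == 'p'
  Pos 1: 'r' != 'u' (stop)
LCP = "p" (length 1)


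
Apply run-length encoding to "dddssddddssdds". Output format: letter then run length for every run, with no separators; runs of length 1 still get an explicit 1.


String: "dddssddddssdds"
Scanning for consecutive runs:
  'd' x 3
  's' x 2
  'd' x 4
  's' x 2
  'd' x 2
  's' x 1
RLE = "d3s2d4s2d2s1"


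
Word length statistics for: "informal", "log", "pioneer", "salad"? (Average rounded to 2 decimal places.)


Lengths: "informal"=8, "log"=3, "pioneer"=7, "salad"=5
Sum = 23, Count = 4
Average = 23/4 = 5.75
= avg=5.75, min=3, max=8


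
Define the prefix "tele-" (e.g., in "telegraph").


Prefix: tele-
As in: telegraph -> tele- + graph
Meaning = distant


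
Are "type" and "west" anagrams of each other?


Word 1: "type" → sorted: epty
Word 2: "west" → sorted: estw
Same letters? epty != estw
Anagram = No


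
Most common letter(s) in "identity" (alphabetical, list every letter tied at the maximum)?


Word: "identity"
Letter counts:
  'd': 1
  'e': 1
  'i': 2
  'n': 1
  't': 2
  'y': 1
Maximum count = 2
Most frequent = 'i', 't' (2 times each)


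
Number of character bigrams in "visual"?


Word: "visual" (length 6)
Number of 2-grams = length - 2 + 1 = 6 - 2 + 1
= 5


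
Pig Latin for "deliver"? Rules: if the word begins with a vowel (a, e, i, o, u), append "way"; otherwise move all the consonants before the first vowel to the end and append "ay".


Word: "deliver"
Starts with consonant(s) → move to end, add 'ay'
Consonant cluster: "d"
Pig Latin = "eliverday"


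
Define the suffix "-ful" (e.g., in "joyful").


Suffix: -ful
Example: joyful (joy + -ful)
Meaning = full of


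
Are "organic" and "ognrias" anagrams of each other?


Word 1: "organic" → sorted: acginor
Word 2: "ognrias" → sorted: aginors
Same letters? acginor != aginors
Anagram = No


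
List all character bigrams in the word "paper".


Word: "paper" (length 5)
Number of bigrams = 5 - 2 + 1 = 4
  Position 0: "pa"
  Position 1: "ap"
  Position 2: "pe"
  Position 3: "er"
Bigrams = "pa", "ap", "pe", "er"


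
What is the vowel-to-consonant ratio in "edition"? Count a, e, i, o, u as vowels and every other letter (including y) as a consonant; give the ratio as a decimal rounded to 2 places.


Word: "edition"
Vowels (a,e,i,o,u): 4
Consonants: 3
Ratio = 4/3
= 1.33
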